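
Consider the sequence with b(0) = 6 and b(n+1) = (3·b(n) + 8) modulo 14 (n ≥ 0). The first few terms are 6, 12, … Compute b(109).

12

Listing terms: b(0) = 6; b(1) = 12; b(2) = 2; b(3) = 0; b(4) = 8; b(5) = 4; b(6) = 6.
The sequence repeats with period 6.
(109 - 0) mod 6 = 1, so b(109) = b(1) = 12.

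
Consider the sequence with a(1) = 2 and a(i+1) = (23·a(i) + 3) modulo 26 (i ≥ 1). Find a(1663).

2

Listing terms: a(1) = 2; a(2) = 23; a(3) = 12; a(4) = 19; a(5) = 24; a(6) = 9; a(7) = 2.
Since a(7) = a(1) = 2, the sequence is periodic with period 6.
So a(1663) = a(1 + ((1663-1) mod 6)) = a(1) = 2.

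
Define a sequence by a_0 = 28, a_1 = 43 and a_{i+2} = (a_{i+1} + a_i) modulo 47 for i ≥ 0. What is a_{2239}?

We have a_0 = 28; a_1 = 43; a_2 = 24; a_3 = 20; a_4 = 44; a_5 = 17; a_6 = 14; a_7 = 31; a_8 = 45; a_9 = 29; a_{10} = 27; a_{11} = 9; a_{12} = 36; a_{13} = 45; a_{14} = 34; a_{15} = 32; a_{16} = 19; a_{17} = 4; a_{18} = 23; a_{19} = 27; a_{20} = 3; a_{21} = 30; a_{22} = 33; a_{23} = 16; a_{24} = 2; a_{25} = 18; a_{26} = 20; a_{27} = 38; a_{28} = 11; a_{29} = 2; a_{30} = 13; a_{31} = 15; a_{32} = 28; a_{33} = 43.
The sequence repeats with period 32.
So a_{2239} = a_{0 + ((2239-0) mod 32)} = a_{31} = 15.

15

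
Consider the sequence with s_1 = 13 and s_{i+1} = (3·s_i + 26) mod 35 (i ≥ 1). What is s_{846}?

5

Listing terms: s_1 = 13,  s_2 = 30,  s_3 = 11,  s_4 = 24,  s_5 = 28,  s_6 = 5,  s_7 = 6,  s_8 = 9,  s_9 = 18,  s_{10} = 10,  s_{11} = 21,  s_{12} = 19,  s_{13} = 13.
The sequence repeats with period 12.
So s_{846} = s_{1 + ((846-1) mod 12)} = s_6 = 5.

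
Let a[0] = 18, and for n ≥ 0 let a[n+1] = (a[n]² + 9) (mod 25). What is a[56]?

8

a[0] = 18, a[1] = 8, a[2] = 23, a[3] = 13, a[4] = 3, a[5] = 18.
Since a[5] = a[0] = 18, the sequence is periodic with period 5.
So a[56] = a[0 + ((56-0) mod 5)] = a[1] = 8.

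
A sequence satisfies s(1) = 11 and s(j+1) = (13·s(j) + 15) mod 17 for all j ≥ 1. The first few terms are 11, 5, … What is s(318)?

5

Computing terms: s(1) = 11; s(2) = 5; s(3) = 12; s(4) = 1; s(5) = 11.
The sequence repeats with period 4.
So s(318) = s(1 + ((318-1) mod 4)) = s(2) = 5.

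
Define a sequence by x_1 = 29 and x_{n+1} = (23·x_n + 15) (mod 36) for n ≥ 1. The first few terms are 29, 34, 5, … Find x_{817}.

We have x_1 = 29,  x_2 = 34,  x_3 = 5,  x_4 = 22,  x_5 = 17,  x_6 = 10,  x_7 = 29.
Since x_7 = x_1 = 29, the sequence is periodic with period 6.
So x_{817} = x_{1 + ((817-1) mod 6)} = x_1 = 29.

29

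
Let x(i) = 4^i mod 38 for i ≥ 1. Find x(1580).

Listing terms: x(1) = 4, x(2) = 16, x(3) = 26, x(4) = 28, x(5) = 36, x(6) = 30, x(7) = 6, x(8) = 24, x(9) = 20, x(10) = 4.
The sequence repeats with period 9.
(1580 - 1) mod 9 = 4, so x(1580) = x(5) = 36.

36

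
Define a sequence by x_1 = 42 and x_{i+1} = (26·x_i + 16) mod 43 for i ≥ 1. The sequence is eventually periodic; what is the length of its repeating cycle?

x_1 = 42,  x_2 = 33,  x_3 = 14,  x_4 = 36,  x_5 = 6,  x_6 = 0,  x_7 = 16,  x_8 = 2,  x_9 = 25,  x_{10} = 21,  x_{11} = 3,  x_{12} = 8,  x_{13} = 9,  x_{14} = 35,  x_{15} = 23,  x_{16} = 12,  x_{17} = 27,  x_{18} = 30,  x_{19} = 22,  x_{20} = 29,  x_{21} = 39,  x_{22} = 41,  x_{23} = 7,  x_{24} = 26,  x_{25} = 4,  x_{26} = 34,  x_{27} = 40,  x_{28} = 24,  x_{29} = 38,  x_{30} = 15,  x_{31} = 19,  x_{32} = 37,  x_{33} = 32,  x_{34} = 31,  x_{35} = 5,  x_{36} = 17,  x_{37} = 28,  x_{38} = 13,  x_{39} = 10,  x_{40} = 18,  x_{41} = 11,  x_{42} = 1,  x_{43} = 42.
The sequence repeats with period 42.

42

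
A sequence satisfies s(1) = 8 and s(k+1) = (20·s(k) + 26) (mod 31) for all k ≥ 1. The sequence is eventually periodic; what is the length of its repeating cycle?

We have s(1) = 8; s(2) = 0; s(3) = 26; s(4) = 19; s(5) = 3; s(6) = 24; s(7) = 10; s(8) = 9; s(9) = 20; s(10) = 23; s(11) = 21; s(12) = 12; s(13) = 18; s(14) = 14; s(15) = 27; s(16) = 8.
Since s(16) = s(1) = 8, the sequence is periodic with period 15.

15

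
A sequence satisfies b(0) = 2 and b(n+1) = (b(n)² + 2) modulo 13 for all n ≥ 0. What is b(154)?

Computing terms: b(0) = 2, b(1) = 6, b(2) = 12, b(3) = 3, b(4) = 11, b(5) = 6.
Since b(5) = b(1) = 6, the sequence is eventually periodic: after a pre-period of length 1 it cycles with period 4.
For n ≥ 1, b(n) depends only on (n - 1) mod 4. (154 - 1) mod 4 = 1, so b(154) = b(2) = 12.

12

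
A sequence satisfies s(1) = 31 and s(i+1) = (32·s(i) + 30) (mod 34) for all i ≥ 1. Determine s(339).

26

Listing terms: s(1) = 31, s(2) = 2, s(3) = 26, s(4) = 12, s(5) = 6, s(6) = 18, s(7) = 28, s(8) = 8, s(9) = 14, s(10) = 2.
Since s(10) = s(2) = 2, the sequence is eventually periodic: after a pre-period of length 1 it cycles with period 8.
For i ≥ 2, s(i) depends only on (i - 2) mod 8. (339 - 2) mod 8 = 1, so s(339) = s(3) = 26.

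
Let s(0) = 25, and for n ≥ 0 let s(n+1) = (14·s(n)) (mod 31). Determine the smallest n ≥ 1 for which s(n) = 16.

We have s(0) = 25; s(1) = 9; s(2) = 2; s(3) = 28; s(4) = 20; s(5) = 1; s(6) = 14; s(7) = 10; s(8) = 16; s(9) = 7; s(10) = 5; s(11) = 8; s(12) = 19; s(13) = 18; s(14) = 4; s(15) = 25.
The sequence repeats with period 15.
The value 16 first appears (with n ≥ 1) at s(8).

8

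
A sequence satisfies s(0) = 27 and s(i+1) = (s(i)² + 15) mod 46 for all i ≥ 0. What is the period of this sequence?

s(0) = 27; s(1) = 8; s(2) = 33; s(3) = 0; s(4) = 15; s(5) = 10; s(6) = 23; s(7) = 38; s(8) = 33.
Since s(8) = s(2) = 33, the sequence is eventually periodic: after a pre-period of length 2 it cycles with period 6.

6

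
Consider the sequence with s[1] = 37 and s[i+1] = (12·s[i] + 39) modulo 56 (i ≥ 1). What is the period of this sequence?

s[1] = 37,  s[2] = 35,  s[3] = 11,  s[4] = 3,  s[5] = 19,  s[6] = 43,  s[7] = 51,  s[8] = 35.
Since s[8] = s[2] = 35, the sequence is eventually periodic: after a pre-period of length 1 it cycles with period 6.

6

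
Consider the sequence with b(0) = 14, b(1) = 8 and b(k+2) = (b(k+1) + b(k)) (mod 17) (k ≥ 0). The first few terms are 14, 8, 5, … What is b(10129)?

Listing terms: b(0) = 14,  b(1) = 8,  b(2) = 5,  b(3) = 13,  b(4) = 1,  b(5) = 14,  b(6) = 15,  b(7) = 12,  b(8) = 10,  b(9) = 5,  b(10) = 15,  b(11) = 3,  b(12) = 1,  b(13) = 4,  b(14) = 5,  b(15) = 9,  b(16) = 14,  b(17) = 6,  b(18) = 3,  b(19) = 9,  b(20) = 12,  b(21) = 4,  b(22) = 16,  b(23) = 3,  b(24) = 2,  b(25) = 5,  b(26) = 7,  b(27) = 12,  b(28) = 2,  b(29) = 14,  b(30) = 16,  b(31) = 13,  b(32) = 12,  b(33) = 8,  b(34) = 3,  b(35) = 11,  b(36) = 14,  b(37) = 8.
Since (b(36), b(37)) = (b(0), b(1)) = (14, 8) (two consecutive terms determine the rest), the sequence is periodic with period 36.
(10129 - 0) mod 36 = 13, so b(10129) = b(13) = 4.

4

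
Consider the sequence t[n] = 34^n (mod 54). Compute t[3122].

Computing terms: t[1] = 34, t[2] = 22, t[3] = 46, t[4] = 52, t[5] = 40, t[6] = 10, t[7] = 16, t[8] = 4, t[9] = 28, t[10] = 34.
The sequence repeats with period 9.
(3122 - 1) mod 9 = 7, so t[3122] = t[8] = 4.

4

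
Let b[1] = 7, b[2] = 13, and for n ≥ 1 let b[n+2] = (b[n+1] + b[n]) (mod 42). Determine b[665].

b[1] = 7,  b[2] = 13,  b[3] = 20,  b[4] = 33,  b[5] = 11,  b[6] = 2,  b[7] = 13,  b[8] = 15,  b[9] = 28,  b[10] = 1,  b[11] = 29,  b[12] = 30,  b[13] = 17,  b[14] = 5,  b[15] = 22,  b[16] = 27,  b[17] = 7,  b[18] = 34,  b[19] = 41,  b[20] = 33,  b[21] = 32,  b[22] = 23,  b[23] = 13,  b[24] = 36,  b[25] = 7,  b[26] = 1,  b[27] = 8,  b[28] = 9,  b[29] = 17,  b[30] = 26,  b[31] = 1,  b[32] = 27,  b[33] = 28,  b[34] = 13,  b[35] = 41,  b[36] = 12,  b[37] = 11,  b[38] = 23,  b[39] = 34,  b[40] = 15,  b[41] = 7,  b[42] = 22,  b[43] = 29,  b[44] = 9,  b[45] = 38,  b[46] = 5,  b[47] = 1,  b[48] = 6,  b[49] = 7,  b[50] = 13.
The sequence repeats with period 48.
(665 - 1) mod 48 = 40, so b[665] = b[41] = 7.

7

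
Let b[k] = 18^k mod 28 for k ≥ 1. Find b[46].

Computing terms: b[1] = 18; b[2] = 16; b[3] = 8; b[4] = 4; b[5] = 16.
Since b[5] = b[2] = 16, the sequence is eventually periodic: after a pre-period of length 1 it cycles with period 3.
For k ≥ 2, b[k] depends only on (k - 2) mod 3. (46 - 2) mod 3 = 2, so b[46] = b[4] = 4.

4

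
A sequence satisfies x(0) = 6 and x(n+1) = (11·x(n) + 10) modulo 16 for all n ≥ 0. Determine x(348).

Computing terms: x(0) = 6,  x(1) = 12,  x(2) = 14,  x(3) = 4,  x(4) = 6.
Since x(4) = x(0) = 6, the sequence is periodic with period 4.
(348 - 0) mod 4 = 0, so x(348) = x(0) = 6.

6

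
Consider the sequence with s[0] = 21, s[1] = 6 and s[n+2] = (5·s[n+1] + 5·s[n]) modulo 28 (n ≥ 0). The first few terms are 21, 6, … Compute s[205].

Listing terms: s[0] = 21, s[1] = 6, s[2] = 23, s[3] = 5, s[4] = 0, s[5] = 25, s[6] = 13, s[7] = 22, s[8] = 7, s[9] = 5, s[10] = 4, s[11] = 17, s[12] = 21, s[13] = 22, s[14] = 19, s[15] = 9, s[16] = 0, s[17] = 17, s[18] = 1, s[19] = 6, s[20] = 7, s[21] = 9, s[22] = 24, s[23] = 25, s[24] = 21, s[25] = 6.
Since (s[24], s[25]) = (s[0], s[1]) = (21, 6) (two consecutive terms determine the rest), the sequence is periodic with period 24.
So s[205] = s[0 + ((205-0) mod 24)] = s[13] = 22.

22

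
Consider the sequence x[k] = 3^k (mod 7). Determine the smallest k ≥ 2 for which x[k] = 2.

Computing terms: x[1] = 3,  x[2] = 2,  x[3] = 6,  x[4] = 4,  x[5] = 5,  x[6] = 1,  x[7] = 3.
Since x[7] = x[1] = 3, the sequence is periodic with period 6.
The value 2 first appears (with k ≥ 2) at x[2].

2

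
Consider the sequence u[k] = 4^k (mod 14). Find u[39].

8

Listing terms: u[0] = 1, u[1] = 4, u[2] = 2, u[3] = 8, u[4] = 4.
Since u[4] = u[1] = 4, the sequence is eventually periodic: after a pre-period of length 1 it cycles with period 3.
For k ≥ 1, u[k] depends only on (k - 1) mod 3. (39 - 1) mod 3 = 2, so u[39] = u[3] = 8.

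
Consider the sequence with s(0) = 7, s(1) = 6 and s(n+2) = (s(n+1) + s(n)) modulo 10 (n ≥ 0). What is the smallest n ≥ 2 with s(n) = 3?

2

s(0) = 7,  s(1) = 6,  s(2) = 3,  s(3) = 9,  s(4) = 2,  s(5) = 1,  s(6) = 3,  s(7) = 4,  s(8) = 7,  s(9) = 1,  s(10) = 8,  s(11) = 9,  s(12) = 7,  s(13) = 6.
The sequence repeats with period 12.
The value 3 first appears (with n ≥ 2) at s(2).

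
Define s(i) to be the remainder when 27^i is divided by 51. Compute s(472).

33

s(1) = 27; s(2) = 15; s(3) = 48; s(4) = 21; s(5) = 6; s(6) = 9; s(7) = 39; s(8) = 33; s(9) = 24; s(10) = 36; s(11) = 3; s(12) = 30; s(13) = 45; s(14) = 42; s(15) = 12; s(16) = 18; s(17) = 27.
Since s(17) = s(1) = 27, the sequence is periodic with period 16.
So s(472) = s(1 + ((472-1) mod 16)) = s(8) = 33.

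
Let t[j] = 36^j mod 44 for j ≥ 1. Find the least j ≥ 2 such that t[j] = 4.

4

Computing terms: t[1] = 36,  t[2] = 20,  t[3] = 16,  t[4] = 4,  t[5] = 12,  t[6] = 36.
The sequence repeats with period 5.
The value 4 first appears (with j ≥ 2) at t[4].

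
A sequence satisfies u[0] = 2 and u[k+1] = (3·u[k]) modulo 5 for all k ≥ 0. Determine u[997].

1

Computing terms: u[0] = 2, u[1] = 1, u[2] = 3, u[3] = 4, u[4] = 2.
Since u[4] = u[0] = 2, the sequence is periodic with period 4.
So u[997] = u[0 + ((997-0) mod 4)] = u[1] = 1.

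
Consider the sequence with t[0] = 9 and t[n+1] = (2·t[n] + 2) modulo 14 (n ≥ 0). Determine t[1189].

6

Computing terms: t[0] = 9,  t[1] = 6,  t[2] = 0,  t[3] = 2,  t[4] = 6.
Since t[4] = t[1] = 6, the sequence is eventually periodic: after a pre-period of length 1 it cycles with period 3.
For n ≥ 1, t[n] depends only on (n - 1) mod 3. (1189 - 1) mod 3 = 0, so t[1189] = t[1] = 6.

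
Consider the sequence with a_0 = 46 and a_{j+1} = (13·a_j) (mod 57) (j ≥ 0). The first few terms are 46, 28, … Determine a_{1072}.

10

a_0 = 46,  a_1 = 28,  a_2 = 22,  a_3 = 1,  a_4 = 13,  a_5 = 55,  a_6 = 31,  a_7 = 4,  a_8 = 52,  a_9 = 49,  a_{10} = 10,  a_{11} = 16,  a_{12} = 37,  a_{13} = 25,  a_{14} = 40,  a_{15} = 7,  a_{16} = 34,  a_{17} = 43,  a_{18} = 46.
The sequence repeats with period 18.
(1072 - 0) mod 18 = 10, so a_{1072} = a_{10} = 10.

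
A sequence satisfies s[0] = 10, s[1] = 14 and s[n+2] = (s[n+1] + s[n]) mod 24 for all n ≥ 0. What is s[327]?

22

We have s[0] = 10, s[1] = 14, s[2] = 0, s[3] = 14, s[4] = 14, s[5] = 4, s[6] = 18, s[7] = 22, s[8] = 16, s[9] = 14, s[10] = 6, s[11] = 20, s[12] = 2, s[13] = 22, s[14] = 0, s[15] = 22, s[16] = 22, s[17] = 20, s[18] = 18, s[19] = 14, s[20] = 8, s[21] = 22, s[22] = 6, s[23] = 4, s[24] = 10, s[25] = 14.
The sequence repeats with period 24.
(327 - 0) mod 24 = 15, so s[327] = s[15] = 22.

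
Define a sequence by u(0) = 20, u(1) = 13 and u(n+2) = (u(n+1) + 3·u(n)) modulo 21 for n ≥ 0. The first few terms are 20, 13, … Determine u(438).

1

We have u(0) = 20,  u(1) = 13,  u(2) = 10,  u(3) = 7,  u(4) = 16,  u(5) = 16,  u(6) = 1,  u(7) = 7,  u(8) = 10,  u(9) = 10,  u(10) = 19,  u(11) = 7,  u(12) = 1,  u(13) = 1,  u(14) = 4,  u(15) = 7,  u(16) = 19,  u(17) = 19,  u(18) = 13,  u(19) = 7,  u(20) = 4,  u(21) = 4,  u(22) = 16,  u(23) = 7,  u(24) = 13,  u(25) = 13,  u(26) = 10.
Since (u(25), u(26)) = (u(1), u(2)) = (13, 10) (two consecutive terms determine the rest), the sequence is eventually periodic: after a pre-period of length 1 it cycles with period 24.
For n ≥ 1, u(n) depends only on (n - 1) mod 24. (438 - 1) mod 24 = 5, so u(438) = u(6) = 1.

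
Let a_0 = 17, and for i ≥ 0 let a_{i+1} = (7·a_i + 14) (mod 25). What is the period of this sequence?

4

We have a_0 = 17,  a_1 = 8,  a_2 = 20,  a_3 = 4,  a_4 = 17.
Since a_4 = a_0 = 17, the sequence is periodic with period 4.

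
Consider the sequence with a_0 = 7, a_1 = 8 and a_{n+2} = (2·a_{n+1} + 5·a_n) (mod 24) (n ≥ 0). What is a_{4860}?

We have a_0 = 7, a_1 = 8, a_2 = 3, a_3 = 22, a_4 = 11, a_5 = 12, a_6 = 7, a_7 = 2, a_8 = 15, a_9 = 16, a_{10} = 11, a_{11} = 6, a_{12} = 19, a_{13} = 20, a_{14} = 15, a_{15} = 10, a_{16} = 23, a_{17} = 0, a_{18} = 19, a_{19} = 14, a_{20} = 3, a_{21} = 4, a_{22} = 23, a_{23} = 18, a_{24} = 7, a_{25} = 8.
The sequence repeats with period 24.
(4860 - 0) mod 24 = 12, so a_{4860} = a_{12} = 19.

19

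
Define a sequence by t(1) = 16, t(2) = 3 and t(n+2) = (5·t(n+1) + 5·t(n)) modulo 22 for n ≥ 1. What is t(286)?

Listing terms: t(1) = 16,  t(2) = 3,  t(3) = 7,  t(4) = 6,  t(5) = 21,  t(6) = 3,  t(7) = 10,  t(8) = 21,  t(9) = 1,  t(10) = 0,  t(11) = 5,  t(12) = 3,  t(13) = 18,  t(14) = 17,  t(15) = 21,  t(16) = 14,  t(17) = 21,  t(18) = 21,  t(19) = 12,  t(20) = 11,  t(21) = 5,  t(22) = 14,  t(23) = 7,  t(24) = 17,  t(25) = 10,  t(26) = 3,  t(27) = 21,  t(28) = 10,  t(29) = 1,  t(30) = 11,  t(31) = 16,  t(32) = 3.
The sequence repeats with period 30.
(286 - 1) mod 30 = 15, so t(286) = t(16) = 14.

14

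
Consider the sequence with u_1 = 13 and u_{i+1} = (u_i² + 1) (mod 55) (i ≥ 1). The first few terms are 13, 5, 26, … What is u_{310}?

17

Listing terms: u_1 = 13; u_2 = 5; u_3 = 26; u_4 = 17; u_5 = 15; u_6 = 6; u_7 = 37; u_8 = 50; u_9 = 26.
Since u_9 = u_3 = 26, the sequence is eventually periodic: after a pre-period of length 2 it cycles with period 6.
For i ≥ 3, u_i depends only on (i - 3) mod 6. (310 - 3) mod 6 = 1, so u_{310} = u_4 = 17.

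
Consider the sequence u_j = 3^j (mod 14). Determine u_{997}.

3

u_0 = 1, u_1 = 3, u_2 = 9, u_3 = 13, u_4 = 11, u_5 = 5, u_6 = 1.
Since u_6 = u_0 = 1, the sequence is periodic with period 6.
So u_{997} = u_{0 + ((997-0) mod 6)} = u_1 = 3.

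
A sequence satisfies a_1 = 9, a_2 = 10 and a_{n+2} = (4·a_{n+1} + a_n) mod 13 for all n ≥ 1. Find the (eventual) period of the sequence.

Listing terms: a_1 = 9,  a_2 = 10,  a_3 = 10,  a_4 = 11,  a_5 = 2,  a_6 = 6,  a_7 = 0,  a_8 = 6,  a_9 = 11,  a_{10} = 11,  a_{11} = 3,  a_{12} = 10,  a_{13} = 4,  a_{14} = 0,  a_{15} = 4,  a_{16} = 3,  a_{17} = 3,  a_{18} = 2,  a_{19} = 11,  a_{20} = 7,  a_{21} = 0,  a_{22} = 7,  a_{23} = 2,  a_{24} = 2,  a_{25} = 10,  a_{26} = 3,  a_{27} = 9,  a_{28} = 0,  a_{29} = 9,  a_{30} = 10.
The sequence repeats with period 28.

28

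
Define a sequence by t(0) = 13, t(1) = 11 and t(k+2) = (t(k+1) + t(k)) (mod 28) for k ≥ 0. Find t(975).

19

Computing terms: t(0) = 13, t(1) = 11, t(2) = 24, t(3) = 7, t(4) = 3, t(5) = 10, t(6) = 13, t(7) = 23, t(8) = 8, t(9) = 3, t(10) = 11, t(11) = 14, t(12) = 25, t(13) = 11, t(14) = 8, t(15) = 19, t(16) = 27, t(17) = 18, t(18) = 17, t(19) = 7, t(20) = 24, t(21) = 3, t(22) = 27, t(23) = 2, t(24) = 1, t(25) = 3, t(26) = 4, t(27) = 7, t(28) = 11, t(29) = 18, t(30) = 1, t(31) = 19, t(32) = 20, t(33) = 11, t(34) = 3, t(35) = 14, t(36) = 17, t(37) = 3, t(38) = 20, t(39) = 23, t(40) = 15, t(41) = 10, t(42) = 25, t(43) = 7, t(44) = 4, t(45) = 11, t(46) = 15, t(47) = 26, t(48) = 13, t(49) = 11.
The sequence repeats with period 48.
(975 - 0) mod 48 = 15, so t(975) = t(15) = 19.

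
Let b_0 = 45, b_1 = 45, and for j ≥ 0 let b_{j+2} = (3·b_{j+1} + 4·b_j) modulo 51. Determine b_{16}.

We have b_0 = 45, b_1 = 45, b_2 = 9, b_3 = 3, b_4 = 45, b_5 = 45.
Since (b_4, b_5) = (b_0, b_1) = (45, 45) (two consecutive terms determine the rest), the sequence is periodic with period 4.
(16 - 0) mod 4 = 0, so b_{16} = b_0 = 45.

45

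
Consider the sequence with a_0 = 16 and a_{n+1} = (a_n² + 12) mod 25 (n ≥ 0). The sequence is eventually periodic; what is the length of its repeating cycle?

8

Computing terms: a_0 = 16; a_1 = 18; a_2 = 11; a_3 = 8; a_4 = 1; a_5 = 13; a_6 = 6; a_7 = 23; a_8 = 16.
The sequence repeats with period 8.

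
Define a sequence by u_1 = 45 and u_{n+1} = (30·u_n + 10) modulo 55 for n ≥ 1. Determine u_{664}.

10

Listing terms: u_1 = 45,  u_2 = 40,  u_3 = 0,  u_4 = 10,  u_5 = 35,  u_6 = 15,  u_7 = 20,  u_8 = 5,  u_9 = 50,  u_{10} = 25,  u_{11} = 45.
The sequence repeats with period 10.
So u_{664} = u_{1 + ((664-1) mod 10)} = u_4 = 10.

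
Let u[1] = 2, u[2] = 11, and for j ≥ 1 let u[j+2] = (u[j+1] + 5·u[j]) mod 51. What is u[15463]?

38

u[1] = 2, u[2] = 11, u[3] = 21, u[4] = 25, u[5] = 28, u[6] = 0, u[7] = 38, u[8] = 38, u[9] = 24, u[10] = 10, u[11] = 28, u[12] = 27, u[13] = 14, u[14] = 47, u[15] = 15, u[16] = 46, u[17] = 19, u[18] = 45, u[19] = 38, u[20] = 8, u[21] = 45, u[22] = 34, u[23] = 4, u[24] = 21, u[25] = 41, u[26] = 44, u[27] = 45, u[28] = 10, u[29] = 31, u[30] = 30, u[31] = 32, u[32] = 29, u[33] = 36, u[34] = 28, u[35] = 4, u[36] = 42, u[37] = 11, u[38] = 17, u[39] = 21, u[40] = 4, u[41] = 7, u[42] = 27, u[43] = 11, u[44] = 44, u[45] = 48, u[46] = 13, u[47] = 49, u[48] = 12, u[49] = 2, u[50] = 11.
Since (u[49], u[50]) = (u[1], u[2]) = (2, 11) (two consecutive terms determine the rest), the sequence is periodic with period 48.
(15463 - 1) mod 48 = 6, so u[15463] = u[7] = 38.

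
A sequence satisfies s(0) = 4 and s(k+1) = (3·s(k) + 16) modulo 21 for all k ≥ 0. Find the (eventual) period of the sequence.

6

s(0) = 4,  s(1) = 7,  s(2) = 16,  s(3) = 1,  s(4) = 19,  s(5) = 10,  s(6) = 4.
Since s(6) = s(0) = 4, the sequence is periodic with period 6.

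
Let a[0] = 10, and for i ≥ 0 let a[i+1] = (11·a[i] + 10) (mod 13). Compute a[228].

Listing terms: a[0] = 10,  a[1] = 3,  a[2] = 4,  a[3] = 2,  a[4] = 6,  a[5] = 11,  a[6] = 1,  a[7] = 8,  a[8] = 7,  a[9] = 9,  a[10] = 5,  a[11] = 0,  a[12] = 10.
The sequence repeats with period 12.
So a[228] = a[0 + ((228-0) mod 12)] = a[0] = 10.

10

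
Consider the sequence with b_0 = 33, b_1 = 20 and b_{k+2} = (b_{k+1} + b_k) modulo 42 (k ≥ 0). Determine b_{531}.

Listing terms: b_0 = 33; b_1 = 20; b_2 = 11; b_3 = 31; b_4 = 0; b_5 = 31; b_6 = 31; b_7 = 20; b_8 = 9; b_9 = 29; b_{10} = 38; b_{11} = 25; b_{12} = 21; b_{13} = 4; b_{14} = 25; b_{15} = 29; b_{16} = 12; b_{17} = 41; b_{18} = 11; b_{19} = 10; b_{20} = 21; b_{21} = 31; b_{22} = 10; b_{23} = 41; b_{24} = 9; b_{25} = 8; b_{26} = 17; b_{27} = 25; b_{28} = 0; b_{29} = 25; b_{30} = 25; b_{31} = 8; b_{32} = 33; b_{33} = 41; b_{34} = 32; b_{35} = 31; b_{36} = 21; b_{37} = 10; b_{38} = 31; b_{39} = 41; b_{40} = 30; b_{41} = 29; b_{42} = 17; b_{43} = 4; b_{44} = 21; b_{45} = 25; b_{46} = 4; b_{47} = 29; b_{48} = 33; b_{49} = 20.
Since (b_{48}, b_{49}) = (b_0, b_1) = (33, 20) (two consecutive terms determine the rest), the sequence is periodic with period 48.
So b_{531} = b_{0 + ((531-0) mod 48)} = b_3 = 31.

31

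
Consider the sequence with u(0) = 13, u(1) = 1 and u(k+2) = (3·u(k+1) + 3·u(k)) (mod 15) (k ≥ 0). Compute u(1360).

We have u(0) = 13,  u(1) = 1,  u(2) = 12,  u(3) = 9,  u(4) = 3,  u(5) = 6,  u(6) = 12,  u(7) = 9.
Since (u(6), u(7)) = (u(2), u(3)) = (12, 9) (two consecutive terms determine the rest), the sequence is eventually periodic: after a pre-period of length 2 it cycles with period 4.
For k ≥ 2, u(k) depends only on (k - 2) mod 4. (1360 - 2) mod 4 = 2, so u(1360) = u(4) = 3.

3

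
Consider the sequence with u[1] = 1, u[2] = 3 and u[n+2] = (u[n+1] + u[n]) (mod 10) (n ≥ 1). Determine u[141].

6

u[1] = 1; u[2] = 3; u[3] = 4; u[4] = 7; u[5] = 1; u[6] = 8; u[7] = 9; u[8] = 7; u[9] = 6; u[10] = 3; u[11] = 9; u[12] = 2; u[13] = 1; u[14] = 3.
Since (u[13], u[14]) = (u[1], u[2]) = (1, 3) (two consecutive terms determine the rest), the sequence is periodic with period 12.
So u[141] = u[1 + ((141-1) mod 12)] = u[9] = 6.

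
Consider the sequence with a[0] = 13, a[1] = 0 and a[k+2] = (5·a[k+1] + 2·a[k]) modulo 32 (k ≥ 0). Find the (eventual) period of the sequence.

4

Computing terms: a[0] = 13, a[1] = 0, a[2] = 26, a[3] = 2, a[4] = 30, a[5] = 26, a[6] = 30, a[7] = 10, a[8] = 14, a[9] = 26, a[10] = 30.
Since (a[9], a[10]) = (a[5], a[6]) = (26, 30) (two consecutive terms determine the rest), the sequence is eventually periodic: after a pre-period of length 5 it cycles with period 4.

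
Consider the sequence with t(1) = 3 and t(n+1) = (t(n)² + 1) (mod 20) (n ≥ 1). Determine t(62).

10

t(1) = 3,  t(2) = 10,  t(3) = 1,  t(4) = 2,  t(5) = 5,  t(6) = 6,  t(7) = 17,  t(8) = 10.
Since t(8) = t(2) = 10, the sequence is eventually periodic: after a pre-period of length 1 it cycles with period 6.
For n ≥ 2, t(n) depends only on (n - 2) mod 6. (62 - 2) mod 6 = 0, so t(62) = t(2) = 10.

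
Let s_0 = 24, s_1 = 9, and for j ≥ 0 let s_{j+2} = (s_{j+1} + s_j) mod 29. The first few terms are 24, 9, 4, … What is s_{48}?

Computing terms: s_0 = 24,  s_1 = 9,  s_2 = 4,  s_3 = 13,  s_4 = 17,  s_5 = 1,  s_6 = 18,  s_7 = 19,  s_8 = 8,  s_9 = 27,  s_{10} = 6,  s_{11} = 4,  s_{12} = 10,  s_{13} = 14,  s_{14} = 24,  s_{15} = 9.
The sequence repeats with period 14.
So s_{48} = s_{0 + ((48-0) mod 14)} = s_6 = 18.

18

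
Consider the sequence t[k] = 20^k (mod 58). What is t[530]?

24

Listing terms: t[1] = 20,  t[2] = 52,  t[3] = 54,  t[4] = 36,  t[5] = 24,  t[6] = 16,  t[7] = 30,  t[8] = 20.
The sequence repeats with period 7.
(530 - 1) mod 7 = 4, so t[530] = t[5] = 24.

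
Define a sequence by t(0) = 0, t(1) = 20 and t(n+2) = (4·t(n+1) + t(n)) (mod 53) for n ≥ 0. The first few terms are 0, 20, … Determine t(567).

0

Computing terms: t(0) = 0; t(1) = 20; t(2) = 27; t(3) = 22; t(4) = 9; t(5) = 5; t(6) = 29; t(7) = 15; t(8) = 36; t(9) = 0; t(10) = 36; t(11) = 38; t(12) = 29; t(13) = 48; t(14) = 9; t(15) = 31; t(16) = 27; t(17) = 33; t(18) = 0; t(19) = 33; t(20) = 26; t(21) = 31; t(22) = 44; t(23) = 48; t(24) = 24; t(25) = 38; t(26) = 17; t(27) = 0; t(28) = 17; t(29) = 15; t(30) = 24; t(31) = 5; t(32) = 44; t(33) = 22; t(34) = 26; t(35) = 20; t(36) = 0; t(37) = 20.
The sequence repeats with period 36.
(567 - 0) mod 36 = 27, so t(567) = t(27) = 0.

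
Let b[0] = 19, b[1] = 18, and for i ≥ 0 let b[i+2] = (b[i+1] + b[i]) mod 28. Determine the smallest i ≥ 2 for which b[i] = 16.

34

b[0] = 19,  b[1] = 18,  b[2] = 9,  b[3] = 27,  b[4] = 8,  b[5] = 7,  b[6] = 15,  b[7] = 22,  b[8] = 9,  b[9] = 3,  b[10] = 12,  b[11] = 15,  b[12] = 27,  b[13] = 14,  b[14] = 13,  b[15] = 27,  b[16] = 12,  b[17] = 11,  b[18] = 23,  b[19] = 6,  b[20] = 1,  b[21] = 7,  b[22] = 8,  b[23] = 15,  b[24] = 23,  b[25] = 10,  b[26] = 5,  b[27] = 15,  b[28] = 20,  b[29] = 7,  b[30] = 27,  b[31] = 6,  b[32] = 5,  b[33] = 11,  b[34] = 16,  b[35] = 27,  b[36] = 15,  b[37] = 14,  b[38] = 1,  b[39] = 15,  b[40] = 16,  b[41] = 3,  b[42] = 19,  b[43] = 22,  b[44] = 13,  b[45] = 7,  b[46] = 20,  b[47] = 27,  b[48] = 19,  b[49] = 18.
The sequence repeats with period 48.
The value 16 first appears (with i ≥ 2) at b[34].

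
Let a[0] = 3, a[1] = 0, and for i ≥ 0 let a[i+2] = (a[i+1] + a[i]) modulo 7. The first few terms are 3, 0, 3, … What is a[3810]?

3

We have a[0] = 3; a[1] = 0; a[2] = 3; a[3] = 3; a[4] = 6; a[5] = 2; a[6] = 1; a[7] = 3; a[8] = 4; a[9] = 0; a[10] = 4; a[11] = 4; a[12] = 1; a[13] = 5; a[14] = 6; a[15] = 4; a[16] = 3; a[17] = 0.
Since (a[16], a[17]) = (a[0], a[1]) = (3, 0) (two consecutive terms determine the rest), the sequence is periodic with period 16.
So a[3810] = a[0 + ((3810-0) mod 16)] = a[2] = 3.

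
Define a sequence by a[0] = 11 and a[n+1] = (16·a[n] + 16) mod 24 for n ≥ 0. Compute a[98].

16

Computing terms: a[0] = 11, a[1] = 0, a[2] = 16, a[3] = 8, a[4] = 0.
Since a[4] = a[1] = 0, the sequence is eventually periodic: after a pre-period of length 1 it cycles with period 3.
For n ≥ 1, a[n] depends only on (n - 1) mod 3. (98 - 1) mod 3 = 1, so a[98] = a[2] = 16.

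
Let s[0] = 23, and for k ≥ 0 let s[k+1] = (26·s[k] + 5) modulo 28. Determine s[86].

3

Computing terms: s[0] = 23, s[1] = 15, s[2] = 3, s[3] = 27, s[4] = 7, s[5] = 19, s[6] = 23.
The sequence repeats with period 6.
(86 - 0) mod 6 = 2, so s[86] = s[2] = 3.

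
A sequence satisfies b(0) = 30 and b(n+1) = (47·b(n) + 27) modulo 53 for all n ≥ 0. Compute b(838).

Computing terms: b(0) = 30; b(1) = 6; b(2) = 44; b(3) = 28; b(4) = 18; b(5) = 25; b(6) = 36; b(7) = 23; b(8) = 48; b(9) = 4; b(10) = 3; b(11) = 9; b(12) = 26; b(13) = 30.
The sequence repeats with period 13.
So b(838) = b(0 + ((838-0) mod 13)) = b(6) = 36.

36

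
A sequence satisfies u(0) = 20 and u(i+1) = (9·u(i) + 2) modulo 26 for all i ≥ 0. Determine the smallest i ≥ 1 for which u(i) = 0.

Computing terms: u(0) = 20,  u(1) = 0,  u(2) = 2,  u(3) = 20.
Since u(3) = u(0) = 20, the sequence is periodic with period 3.
The value 0 first appears (with i ≥ 1) at u(1).

1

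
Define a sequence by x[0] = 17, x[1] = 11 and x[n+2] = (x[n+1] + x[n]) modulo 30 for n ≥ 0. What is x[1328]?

2

x[0] = 17,  x[1] = 11,  x[2] = 28,  x[3] = 9,  x[4] = 7,  x[5] = 16,  x[6] = 23,  x[7] = 9,  x[8] = 2,  x[9] = 11,  x[10] = 13,  x[11] = 24,  x[12] = 7,  x[13] = 1,  x[14] = 8,  x[15] = 9,  x[16] = 17,  x[17] = 26,  x[18] = 13,  x[19] = 9,  x[20] = 22,  x[21] = 1,  x[22] = 23,  x[23] = 24,  x[24] = 17,  x[25] = 11.
The sequence repeats with period 24.
So x[1328] = x[0 + ((1328-0) mod 24)] = x[8] = 2.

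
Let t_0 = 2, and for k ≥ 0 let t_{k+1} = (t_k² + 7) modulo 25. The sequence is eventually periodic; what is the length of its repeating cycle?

t_0 = 2; t_1 = 11; t_2 = 3; t_3 = 16; t_4 = 13; t_5 = 1; t_6 = 8; t_7 = 21; t_8 = 23; t_9 = 11.
Since t_9 = t_1 = 11, the sequence is eventually periodic: after a pre-period of length 1 it cycles with period 8.

8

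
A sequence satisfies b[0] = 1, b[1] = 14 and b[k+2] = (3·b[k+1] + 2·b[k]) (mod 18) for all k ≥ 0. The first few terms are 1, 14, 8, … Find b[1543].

We have b[0] = 1; b[1] = 14; b[2] = 8; b[3] = 16; b[4] = 10; b[5] = 8; b[6] = 8; b[7] = 4; b[8] = 10; b[9] = 2; b[10] = 8; b[11] = 10; b[12] = 10; b[13] = 14; b[14] = 8.
Since (b[13], b[14]) = (b[1], b[2]) = (14, 8) (two consecutive terms determine the rest), the sequence is eventually periodic: after a pre-period of length 1 it cycles with period 12.
For k ≥ 1, b[k] depends only on (k - 1) mod 12. (1543 - 1) mod 12 = 6, so b[1543] = b[7] = 4.

4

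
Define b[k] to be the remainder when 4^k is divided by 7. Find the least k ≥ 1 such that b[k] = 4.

Computing terms: b[0] = 1; b[1] = 4; b[2] = 2; b[3] = 1.
Since b[3] = b[0] = 1, the sequence is periodic with period 3.
The value 4 first appears (with k ≥ 1) at b[1].

1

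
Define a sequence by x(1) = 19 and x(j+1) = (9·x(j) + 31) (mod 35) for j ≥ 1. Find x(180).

Computing terms: x(1) = 19; x(2) = 27; x(3) = 29; x(4) = 12; x(5) = 34; x(6) = 22; x(7) = 19.
The sequence repeats with period 6.
So x(180) = x(1 + ((180-1) mod 6)) = x(6) = 22.

22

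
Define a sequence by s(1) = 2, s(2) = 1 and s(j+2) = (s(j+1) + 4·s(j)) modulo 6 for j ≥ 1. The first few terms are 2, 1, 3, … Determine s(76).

Listing terms: s(1) = 2, s(2) = 1, s(3) = 3, s(4) = 1, s(5) = 1, s(6) = 5, s(7) = 3, s(8) = 5, s(9) = 5, s(10) = 1, s(11) = 3.
Since (s(10), s(11)) = (s(2), s(3)) = (1, 3) (two consecutive terms determine the rest), the sequence is eventually periodic: after a pre-period of length 1 it cycles with period 8.
For j ≥ 2, s(j) depends only on (j - 2) mod 8. (76 - 2) mod 8 = 2, so s(76) = s(4) = 1.

1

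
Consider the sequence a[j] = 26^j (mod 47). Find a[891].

We have a[0] = 1, a[1] = 26, a[2] = 18, a[3] = 45, a[4] = 42, a[5] = 11, a[6] = 4, a[7] = 10, a[8] = 25, a[9] = 39, a[10] = 27, a[11] = 44, a[12] = 16, a[13] = 40, a[14] = 6, a[15] = 15, a[16] = 14, a[17] = 35, a[18] = 17, a[19] = 19, a[20] = 24, a[21] = 13, a[22] = 9, a[23] = 46, a[24] = 21, a[25] = 29, a[26] = 2, a[27] = 5, a[28] = 36, a[29] = 43, a[30] = 37, a[31] = 22, a[32] = 8, a[33] = 20, a[34] = 3, a[35] = 31, a[36] = 7, a[37] = 41, a[38] = 32, a[39] = 33, a[40] = 12, a[41] = 30, a[42] = 28, a[43] = 23, a[44] = 34, a[45] = 38, a[46] = 1.
The sequence repeats with period 46.
(891 - 0) mod 46 = 17, so a[891] = a[17] = 35.

35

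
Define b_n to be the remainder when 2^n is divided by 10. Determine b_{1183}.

8

b_0 = 1,  b_1 = 2,  b_2 = 4,  b_3 = 8,  b_4 = 6,  b_5 = 2.
Since b_5 = b_1 = 2, the sequence is eventually periodic: after a pre-period of length 1 it cycles with period 4.
For n ≥ 1, b_n depends only on (n - 1) mod 4. (1183 - 1) mod 4 = 2, so b_{1183} = b_3 = 8.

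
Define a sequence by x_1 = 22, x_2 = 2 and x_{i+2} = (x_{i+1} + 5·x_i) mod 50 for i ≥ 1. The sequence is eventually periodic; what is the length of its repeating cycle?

5

Listing terms: x_1 = 22; x_2 = 2; x_3 = 12; x_4 = 22; x_5 = 32; x_6 = 42; x_7 = 2; x_8 = 12.
Since (x_7, x_8) = (x_2, x_3) = (2, 12) (two consecutive terms determine the rest), the sequence is eventually periodic: after a pre-period of length 1 it cycles with period 5.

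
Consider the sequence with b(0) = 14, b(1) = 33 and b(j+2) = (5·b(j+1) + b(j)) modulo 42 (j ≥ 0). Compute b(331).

Listing terms: b(0) = 14, b(1) = 33, b(2) = 11, b(3) = 4, b(4) = 31, b(5) = 33, b(6) = 28, b(7) = 5, b(8) = 11, b(9) = 18, b(10) = 17, b(11) = 19, b(12) = 28, b(13) = 33, b(14) = 25, b(15) = 32, b(16) = 17, b(17) = 33, b(18) = 14, b(19) = 19, b(20) = 25, b(21) = 18, b(22) = 31, b(23) = 5, b(24) = 14, b(25) = 33.
Since (b(24), b(25)) = (b(0), b(1)) = (14, 33) (two consecutive terms determine the rest), the sequence is periodic with period 24.
(331 - 0) mod 24 = 19, so b(331) = b(19) = 19.

19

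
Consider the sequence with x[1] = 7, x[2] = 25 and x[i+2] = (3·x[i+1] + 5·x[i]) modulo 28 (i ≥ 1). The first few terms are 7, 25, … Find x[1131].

26

We have x[1] = 7,  x[2] = 25,  x[3] = 26,  x[4] = 7,  x[5] = 11,  x[6] = 12,  x[7] = 7,  x[8] = 25.
The sequence repeats with period 6.
(1131 - 1) mod 6 = 2, so x[1131] = x[3] = 26.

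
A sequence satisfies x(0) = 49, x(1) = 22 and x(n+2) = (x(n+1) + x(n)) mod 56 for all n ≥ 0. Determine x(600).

We have x(0) = 49,  x(1) = 22,  x(2) = 15,  x(3) = 37,  x(4) = 52,  x(5) = 33,  x(6) = 29,  x(7) = 6,  x(8) = 35,  x(9) = 41,  x(10) = 20,  x(11) = 5,  x(12) = 25,  x(13) = 30,  x(14) = 55,  x(15) = 29,  x(16) = 28,  x(17) = 1,  x(18) = 29,  x(19) = 30,  x(20) = 3,  x(21) = 33,  x(22) = 36,  x(23) = 13,  x(24) = 49,  x(25) = 6,  x(26) = 55,  x(27) = 5,  x(28) = 4,  x(29) = 9,  x(30) = 13,  x(31) = 22,  x(32) = 35,  x(33) = 1,  x(34) = 36,  x(35) = 37,  x(36) = 17,  x(37) = 54,  x(38) = 15,  x(39) = 13,  x(40) = 28,  x(41) = 41,  x(42) = 13,  x(43) = 54,  x(44) = 11,  x(45) = 9,  x(46) = 20,  x(47) = 29,  x(48) = 49,  x(49) = 22.
Since (x(48), x(49)) = (x(0), x(1)) = (49, 22) (two consecutive terms determine the rest), the sequence is periodic with period 48.
(600 - 0) mod 48 = 24, so x(600) = x(24) = 49.

49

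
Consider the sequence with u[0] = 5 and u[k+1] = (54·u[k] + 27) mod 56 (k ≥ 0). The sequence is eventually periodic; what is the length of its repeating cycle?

We have u[0] = 5,  u[1] = 17,  u[2] = 49,  u[3] = 41,  u[4] = 1,  u[5] = 25,  u[6] = 33,  u[7] = 17.
Since u[7] = u[1] = 17, the sequence is eventually periodic: after a pre-period of length 1 it cycles with period 6.

6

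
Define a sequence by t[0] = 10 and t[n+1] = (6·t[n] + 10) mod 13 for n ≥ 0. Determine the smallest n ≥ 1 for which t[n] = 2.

4

Computing terms: t[0] = 10,  t[1] = 5,  t[2] = 1,  t[3] = 3,  t[4] = 2,  t[5] = 9,  t[6] = 12,  t[7] = 4,  t[8] = 8,  t[9] = 6,  t[10] = 7,  t[11] = 0,  t[12] = 10.
Since t[12] = t[0] = 10, the sequence is periodic with period 12.
The value 2 first appears (with n ≥ 1) at t[4].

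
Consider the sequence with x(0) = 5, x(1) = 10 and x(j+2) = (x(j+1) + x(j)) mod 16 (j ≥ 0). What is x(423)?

1

We have x(0) = 5,  x(1) = 10,  x(2) = 15,  x(3) = 9,  x(4) = 8,  x(5) = 1,  x(6) = 9,  x(7) = 10,  x(8) = 3,  x(9) = 13,  x(10) = 0,  x(11) = 13,  x(12) = 13,  x(13) = 10,  x(14) = 7,  x(15) = 1,  x(16) = 8,  x(17) = 9,  x(18) = 1,  x(19) = 10,  x(20) = 11,  x(21) = 5,  x(22) = 0,  x(23) = 5,  x(24) = 5,  x(25) = 10.
The sequence repeats with period 24.
(423 - 0) mod 24 = 15, so x(423) = x(15) = 1.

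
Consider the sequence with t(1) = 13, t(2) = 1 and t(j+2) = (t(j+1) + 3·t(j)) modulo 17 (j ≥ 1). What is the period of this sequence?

16

Listing terms: t(1) = 13; t(2) = 1; t(3) = 6; t(4) = 9; t(5) = 10; t(6) = 3; t(7) = 16; t(8) = 8; t(9) = 5; t(10) = 12; t(11) = 10; t(12) = 12; t(13) = 8; t(14) = 10; t(15) = 0; t(16) = 13; t(17) = 13; t(18) = 1.
Since (t(17), t(18)) = (t(1), t(2)) = (13, 1) (two consecutive terms determine the rest), the sequence is periodic with period 16.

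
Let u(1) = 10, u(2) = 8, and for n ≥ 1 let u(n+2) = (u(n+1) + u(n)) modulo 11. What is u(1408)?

8

Listing terms: u(1) = 10; u(2) = 8; u(3) = 7; u(4) = 4; u(5) = 0; u(6) = 4; u(7) = 4; u(8) = 8; u(9) = 1; u(10) = 9; u(11) = 10; u(12) = 8.
Since (u(11), u(12)) = (u(1), u(2)) = (10, 8) (two consecutive terms determine the rest), the sequence is periodic with period 10.
So u(1408) = u(1 + ((1408-1) mod 10)) = u(8) = 8.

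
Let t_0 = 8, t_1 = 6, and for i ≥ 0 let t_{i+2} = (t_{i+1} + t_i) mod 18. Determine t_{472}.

2

Listing terms: t_0 = 8,  t_1 = 6,  t_2 = 14,  t_3 = 2,  t_4 = 16,  t_5 = 0,  t_6 = 16,  t_7 = 16,  t_8 = 14,  t_9 = 12,  t_{10} = 8,  t_{11} = 2,  t_{12} = 10,  t_{13} = 12,  t_{14} = 4,  t_{15} = 16,  t_{16} = 2,  t_{17} = 0,  t_{18} = 2,  t_{19} = 2,  t_{20} = 4,  t_{21} = 6,  t_{22} = 10,  t_{23} = 16,  t_{24} = 8,  t_{25} = 6.
The sequence repeats with period 24.
So t_{472} = t_{0 + ((472-0) mod 24)} = t_{16} = 2.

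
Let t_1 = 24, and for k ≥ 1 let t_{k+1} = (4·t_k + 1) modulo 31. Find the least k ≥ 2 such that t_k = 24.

t_1 = 24; t_2 = 4; t_3 = 17; t_4 = 7; t_5 = 29; t_6 = 24.
Since t_6 = t_1 = 24, the sequence is periodic with period 5.
The value 24 next appears (with k ≥ 2) at t_6.

6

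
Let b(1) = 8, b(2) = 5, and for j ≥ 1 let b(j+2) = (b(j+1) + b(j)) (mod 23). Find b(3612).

11

Computing terms: b(1) = 8; b(2) = 5; b(3) = 13; b(4) = 18; b(5) = 8; b(6) = 3; b(7) = 11; b(8) = 14; b(9) = 2; b(10) = 16; b(11) = 18; b(12) = 11; b(13) = 6; b(14) = 17; b(15) = 0; b(16) = 17; b(17) = 17; b(18) = 11; b(19) = 5; b(20) = 16; b(21) = 21; b(22) = 14; b(23) = 12; b(24) = 3; b(25) = 15; b(26) = 18; b(27) = 10; b(28) = 5; b(29) = 15; b(30) = 20; b(31) = 12; b(32) = 9; b(33) = 21; b(34) = 7; b(35) = 5; b(36) = 12; b(37) = 17; b(38) = 6; b(39) = 0; b(40) = 6; b(41) = 6; b(42) = 12; b(43) = 18; b(44) = 7; b(45) = 2; b(46) = 9; b(47) = 11; b(48) = 20; b(49) = 8; b(50) = 5.
The sequence repeats with period 48.
(3612 - 1) mod 48 = 11, so b(3612) = b(12) = 11.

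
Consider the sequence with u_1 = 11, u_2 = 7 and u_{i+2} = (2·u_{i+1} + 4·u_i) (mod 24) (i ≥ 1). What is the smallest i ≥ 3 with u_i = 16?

We have u_1 = 11; u_2 = 7; u_3 = 10; u_4 = 0; u_5 = 16; u_6 = 8; u_7 = 8; u_8 = 0; u_9 = 8; u_{10} = 16; u_{11} = 16; u_{12} = 0; u_{13} = 16.
Since (u_{12}, u_{13}) = (u_4, u_5) = (0, 16) (two consecutive terms determine the rest), the sequence is eventually periodic: after a pre-period of length 3 it cycles with period 8.
The value 16 first appears (with i ≥ 3) at u_5.

5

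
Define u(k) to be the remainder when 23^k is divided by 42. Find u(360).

1

We have u(0) = 1,  u(1) = 23,  u(2) = 25,  u(3) = 29,  u(4) = 37,  u(5) = 11,  u(6) = 1.
The sequence repeats with period 6.
(360 - 0) mod 6 = 0, so u(360) = u(0) = 1.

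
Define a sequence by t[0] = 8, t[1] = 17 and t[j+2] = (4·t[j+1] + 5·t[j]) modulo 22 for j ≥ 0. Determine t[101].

Listing terms: t[0] = 8; t[1] = 17; t[2] = 20; t[3] = 11; t[4] = 12; t[5] = 15; t[6] = 10; t[7] = 5; t[8] = 4; t[9] = 19; t[10] = 8; t[11] = 17.
The sequence repeats with period 10.
So t[101] = t[0 + ((101-0) mod 10)] = t[1] = 17.

17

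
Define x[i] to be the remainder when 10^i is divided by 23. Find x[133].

10

We have x[1] = 10; x[2] = 8; x[3] = 11; x[4] = 18; x[5] = 19; x[6] = 6; x[7] = 14; x[8] = 2; x[9] = 20; x[10] = 16; x[11] = 22; x[12] = 13; x[13] = 15; x[14] = 12; x[15] = 5; x[16] = 4; x[17] = 17; x[18] = 9; x[19] = 21; x[20] = 3; x[21] = 7; x[22] = 1; x[23] = 10.
Since x[23] = x[1] = 10, the sequence is periodic with period 22.
(133 - 1) mod 22 = 0, so x[133] = x[1] = 10.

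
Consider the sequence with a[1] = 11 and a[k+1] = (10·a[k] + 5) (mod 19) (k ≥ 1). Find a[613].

11

Listing terms: a[1] = 11, a[2] = 1, a[3] = 15, a[4] = 3, a[5] = 16, a[6] = 13, a[7] = 2, a[8] = 6, a[9] = 8, a[10] = 9, a[11] = 0, a[12] = 5, a[13] = 17, a[14] = 4, a[15] = 7, a[16] = 18, a[17] = 14, a[18] = 12, a[19] = 11.
Since a[19] = a[1] = 11, the sequence is periodic with period 18.
(613 - 1) mod 18 = 0, so a[613] = a[1] = 11.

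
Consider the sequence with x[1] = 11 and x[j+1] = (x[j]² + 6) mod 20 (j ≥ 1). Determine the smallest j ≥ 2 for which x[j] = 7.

2

Computing terms: x[1] = 11; x[2] = 7; x[3] = 15; x[4] = 11.
The sequence repeats with period 3.
The value 7 first appears (with j ≥ 2) at x[2].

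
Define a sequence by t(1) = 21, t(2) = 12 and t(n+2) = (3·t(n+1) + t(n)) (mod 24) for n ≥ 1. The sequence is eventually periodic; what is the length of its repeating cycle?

12

Listing terms: t(1) = 21,  t(2) = 12,  t(3) = 9,  t(4) = 15,  t(5) = 6,  t(6) = 9,  t(7) = 9,  t(8) = 12,  t(9) = 21,  t(10) = 3,  t(11) = 6,  t(12) = 21,  t(13) = 21,  t(14) = 12.
The sequence repeats with period 12.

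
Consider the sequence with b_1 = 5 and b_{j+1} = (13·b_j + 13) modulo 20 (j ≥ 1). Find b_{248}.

4

Computing terms: b_1 = 5; b_2 = 18; b_3 = 7; b_4 = 4; b_5 = 5.
Since b_5 = b_1 = 5, the sequence is periodic with period 4.
(248 - 1) mod 4 = 3, so b_{248} = b_4 = 4.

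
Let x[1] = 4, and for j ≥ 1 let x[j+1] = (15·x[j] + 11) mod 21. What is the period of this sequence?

7

Computing terms: x[1] = 4; x[2] = 8; x[3] = 5; x[4] = 2; x[5] = 20; x[6] = 17; x[7] = 14; x[8] = 11; x[9] = 8.
Since x[9] = x[2] = 8, the sequence is eventually periodic: after a pre-period of length 1 it cycles with period 7.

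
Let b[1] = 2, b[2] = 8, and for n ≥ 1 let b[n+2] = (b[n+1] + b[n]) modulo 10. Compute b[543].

0

b[1] = 2; b[2] = 8; b[3] = 0; b[4] = 8; b[5] = 8; b[6] = 6; b[7] = 4; b[8] = 0; b[9] = 4; b[10] = 4; b[11] = 8; b[12] = 2; b[13] = 0; b[14] = 2; b[15] = 2; b[16] = 4; b[17] = 6; b[18] = 0; b[19] = 6; b[20] = 6; b[21] = 2; b[22] = 8.
Since (b[21], b[22]) = (b[1], b[2]) = (2, 8) (two consecutive terms determine the rest), the sequence is periodic with period 20.
So b[543] = b[1 + ((543-1) mod 20)] = b[3] = 0.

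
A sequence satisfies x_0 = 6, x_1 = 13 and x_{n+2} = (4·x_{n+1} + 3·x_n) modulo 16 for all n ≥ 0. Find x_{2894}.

Listing terms: x_0 = 6,  x_1 = 13,  x_2 = 6,  x_3 = 15,  x_4 = 14,  x_5 = 5,  x_6 = 14,  x_7 = 7,  x_8 = 6,  x_9 = 13.
The sequence repeats with period 8.
So x_{2894} = x_{0 + ((2894-0) mod 8)} = x_6 = 14.

14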